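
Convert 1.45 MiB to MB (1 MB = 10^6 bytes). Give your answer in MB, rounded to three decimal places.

1.520 MB

1.45 MiB × 1,048,576 bytes/MiB = 1,520,435.2 bytes
1 MB = 10^6 bytes = 1,000,000 bytes
1,520,435.2 / 1,000,000 = 1.520 MB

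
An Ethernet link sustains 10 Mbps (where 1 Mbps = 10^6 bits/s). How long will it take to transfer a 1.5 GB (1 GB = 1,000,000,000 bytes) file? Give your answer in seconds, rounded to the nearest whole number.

1,200 seconds

1.5 GB = 1,500,000,000 bytes = 12,000,000,000 bits
10 Mbps = 10,000,000 bits/s
time = 12,000,000,000 / 10,000,000 = 1,200 s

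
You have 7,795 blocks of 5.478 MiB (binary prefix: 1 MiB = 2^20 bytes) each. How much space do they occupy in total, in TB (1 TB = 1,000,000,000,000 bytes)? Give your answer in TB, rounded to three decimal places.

Total = 7,795 × 5.478 MiB = 42701.01 MiB
= 42701.01 × 1,048,576 bytes = 44,775,254,261.76 bytes
1 TB = 1,000,000,000,000 bytes
44,775,254,261.76 / 1,000,000,000,000 = 0.045 TB

0.045 TB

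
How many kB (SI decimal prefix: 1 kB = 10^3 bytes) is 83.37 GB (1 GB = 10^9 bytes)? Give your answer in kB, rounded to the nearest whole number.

83,370,000 kB

83.37 GB = 83.37 × 10^9 bytes = 83,370,000,000 bytes
1 kB = 1,000 bytes
83,370,000,000 / 1,000 = 83,370,000 kB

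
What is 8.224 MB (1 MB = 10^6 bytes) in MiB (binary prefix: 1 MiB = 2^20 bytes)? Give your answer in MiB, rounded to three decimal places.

7.843 MiB

8.224 MB = 8.224 × 10^6 bytes = 8,224,000 bytes
1 MiB = 2^20 bytes = 1,048,576 bytes
8,224,000 / 1,048,576 = 7.843 MiB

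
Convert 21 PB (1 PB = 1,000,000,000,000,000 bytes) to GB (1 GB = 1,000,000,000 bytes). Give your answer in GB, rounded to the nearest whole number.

21,000,000 GB

21 PB × 1,000,000,000,000,000 bytes/PB = 21,000,000,000,000,000 bytes
1 GB = 1,000,000,000 bytes
21,000,000,000,000,000 / 1,000,000,000 = 21,000,000 GB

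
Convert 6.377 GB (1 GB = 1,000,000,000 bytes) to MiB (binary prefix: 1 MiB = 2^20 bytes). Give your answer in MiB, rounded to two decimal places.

6.377 GB = 6.377 × 10^9 bytes = 6,377,000,000 bytes
1 MiB = 2^20 bytes = 1,048,576 bytes
6,377,000,000 / 1,048,576 = 6,081.58 MiB

6,081.58 MiB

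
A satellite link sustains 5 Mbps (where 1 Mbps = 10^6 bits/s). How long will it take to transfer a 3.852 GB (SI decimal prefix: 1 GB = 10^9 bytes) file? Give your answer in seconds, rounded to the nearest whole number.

6,163 seconds

3.852 GB = 3,852,000,000 bytes = 30,816,000,000 bits
5 Mbps = 5,000,000 bits/s
time = 30,816,000,000 / 5,000,000 = 6,163 s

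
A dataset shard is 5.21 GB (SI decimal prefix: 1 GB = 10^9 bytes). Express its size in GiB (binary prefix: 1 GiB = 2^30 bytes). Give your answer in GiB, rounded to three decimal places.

5.21 GB = 5.21 × 10^9 bytes = 5,210,000,000 bytes
1 GiB = 2^30 bytes = 1,073,741,824 bytes
5,210,000,000 / 1,073,741,824 = 4.852 GiB

4.852 GiB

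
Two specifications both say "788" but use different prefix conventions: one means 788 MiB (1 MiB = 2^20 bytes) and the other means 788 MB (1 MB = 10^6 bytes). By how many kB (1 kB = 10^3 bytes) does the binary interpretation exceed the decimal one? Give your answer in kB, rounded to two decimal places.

788 MiB = 788 × 1,048,576 = 826,277,888 bytes
788 MB = 788 × 1,000,000 = 788,000,000 bytes
difference = 38,277,888 bytes
38,277,888 / 1,000 = 38,277.89 kB

38,277.89 kB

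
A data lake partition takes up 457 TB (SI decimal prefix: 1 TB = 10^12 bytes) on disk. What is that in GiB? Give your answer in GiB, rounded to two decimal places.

457 TB = 457 × 10^12 bytes = 457,000,000,000,000 bytes
1 GiB = 2^30 bytes = 1,073,741,824 bytes
457,000,000,000,000 / 1,073,741,824 = 425,614.42 GiB

425,614.42 GiB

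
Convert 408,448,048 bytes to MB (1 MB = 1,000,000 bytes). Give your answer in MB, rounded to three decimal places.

408.448 MB

408,448,048 bytes given.
1 MB = 10^6 bytes = 1,000,000 bytes
408,448,048 / 1,000,000 = 408.448 MB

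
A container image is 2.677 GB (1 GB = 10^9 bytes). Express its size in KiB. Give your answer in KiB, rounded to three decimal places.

2.677 GB = 2.677 × 10^9 bytes = 2,677,000,000 bytes
1 KiB = 1,024 bytes
2,677,000,000 / 1,024 = 2,614,257.813 KiB

2,614,257.813 KiB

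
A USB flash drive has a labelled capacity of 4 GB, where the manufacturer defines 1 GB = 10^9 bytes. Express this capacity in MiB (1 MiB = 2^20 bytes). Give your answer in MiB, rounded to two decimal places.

4 GB × 1,000,000,000 bytes/GB = 4,000,000,000 bytes
1 MiB = 1,048,576 bytes
4,000,000,000 / 1,048,576 = 3,814.70 MiB

3,814.70 MiB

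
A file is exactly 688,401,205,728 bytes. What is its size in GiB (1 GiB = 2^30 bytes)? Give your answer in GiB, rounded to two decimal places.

641.12 GiB

688,401,205,728 bytes given.
1 GiB = 2^30 bytes = 1,073,741,824 bytes
688,401,205,728 / 1,073,741,824 = 641.12 GiB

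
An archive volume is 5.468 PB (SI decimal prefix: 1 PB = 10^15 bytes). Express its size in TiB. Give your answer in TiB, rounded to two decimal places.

4,973.12 TiB

5.468 PB = 5.468 × 10^15 bytes = 5,468,000,000,000,000 bytes
1 TiB = 2^40 bytes = 1,099,511,627,776 bytes
5,468,000,000,000,000 / 1,099,511,627,776 = 4,973.12 TiB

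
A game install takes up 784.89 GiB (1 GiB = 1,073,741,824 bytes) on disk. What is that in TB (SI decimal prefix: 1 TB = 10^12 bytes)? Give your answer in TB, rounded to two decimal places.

784.89 GiB = 784.89 × 2^30 bytes = 842,769,220,239.36 bytes
1 TB = 1,000,000,000,000 bytes
842,769,220,239.36 / 1,000,000,000,000 = 0.84 TB

0.84 TB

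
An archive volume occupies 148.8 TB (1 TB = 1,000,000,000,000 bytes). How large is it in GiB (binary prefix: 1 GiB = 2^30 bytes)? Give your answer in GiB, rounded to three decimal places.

148.8 TB = 148.8 × 10^12 bytes = 148,800,000,000,000 bytes
1 GiB = 2^30 bytes = 1,073,741,824 bytes
148,800,000,000,000 / 1,073,741,824 = 138,580.799 GiB

138,580.799 GiB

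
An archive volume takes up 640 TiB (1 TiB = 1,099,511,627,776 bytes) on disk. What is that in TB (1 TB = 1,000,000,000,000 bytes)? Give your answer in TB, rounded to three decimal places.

640 TiB = 640 × 2^40 bytes = 703,687,441,776,640 bytes
1 TB = 1,000,000,000,000 bytes
703,687,441,776,640 / 1,000,000,000,000 = 703.687 TB

703.687 TB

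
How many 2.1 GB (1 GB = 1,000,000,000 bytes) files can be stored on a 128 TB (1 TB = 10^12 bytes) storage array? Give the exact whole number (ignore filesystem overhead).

60,952

Capacity: 128 TB = 128,000,000,000,000 bytes
Per item: 2.1 GB = 2,100,000,000 bytes
⌊128,000,000,000,000 / 2,100,000,000⌋ = 60,952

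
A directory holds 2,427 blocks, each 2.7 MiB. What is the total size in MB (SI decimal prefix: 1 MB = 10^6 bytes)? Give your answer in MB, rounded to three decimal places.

Total = 2,427 × 2.7 MiB = 6552.9 MiB
= 6552.9 × 1,048,576 bytes = 6,871,213,670.4 bytes
1 MB = 1,000,000 bytes
6,871,213,670.4 / 1,000,000 = 6,871.214 MB

6,871.214 MB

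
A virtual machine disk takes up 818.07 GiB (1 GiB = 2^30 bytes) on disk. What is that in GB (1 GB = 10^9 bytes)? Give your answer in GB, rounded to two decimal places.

878.40 GB

818.07 GiB = 818.07 × 2^30 bytes = 878,395,973,959.68 bytes
1 GB = 10^9 bytes = 1,000,000,000 bytes
878,395,973,959.68 / 1,000,000,000 = 878.40 GB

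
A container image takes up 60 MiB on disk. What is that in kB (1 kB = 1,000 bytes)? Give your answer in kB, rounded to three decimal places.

60 MiB = 60 × 2^20 bytes = 62,914,560 bytes
1 kB = 10^3 bytes = 1,000 bytes
62,914,560 / 1,000 = 62,914.560 kB

62,914.560 kB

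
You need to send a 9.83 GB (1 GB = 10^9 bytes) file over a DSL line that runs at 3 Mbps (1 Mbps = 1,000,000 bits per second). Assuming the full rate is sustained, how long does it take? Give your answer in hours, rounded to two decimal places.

7.28 hours

9.83 GB = 9,830,000,000 bytes = 78,640,000,000 bits
3 Mbps = 3,000,000 bits/s
time = 78,640,000,000 / 3,000,000 = 26,213.3333 s
26,213.3333 s / 3600 = 7.28 hours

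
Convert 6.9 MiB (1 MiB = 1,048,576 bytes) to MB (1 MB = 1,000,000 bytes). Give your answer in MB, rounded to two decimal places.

7.24 MB

6.9 MiB × 1,048,576 bytes/MiB = 7,235,174.4 bytes
1 MB = 1,000,000 bytes
7,235,174.4 / 1,000,000 = 7.24 MB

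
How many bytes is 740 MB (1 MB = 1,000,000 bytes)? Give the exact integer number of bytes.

740 × 1,000,000 = 740,000,000 bytes

740,000,000 bytes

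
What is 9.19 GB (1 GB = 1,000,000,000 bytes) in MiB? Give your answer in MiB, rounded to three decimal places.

8,764.267 MiB

9.19 GB × 1,000,000,000 bytes/GB = 9,190,000,000 bytes
1 MiB = 2^20 bytes = 1,048,576 bytes
9,190,000,000 / 1,048,576 = 8,764.267 MiB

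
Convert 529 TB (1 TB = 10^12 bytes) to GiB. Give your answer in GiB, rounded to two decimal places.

492,669.64 GiB

529 TB = 529 × 10^12 bytes = 529,000,000,000,000 bytes
1 GiB = 2^30 bytes = 1,073,741,824 bytes
529,000,000,000,000 / 1,073,741,824 = 492,669.64 GiB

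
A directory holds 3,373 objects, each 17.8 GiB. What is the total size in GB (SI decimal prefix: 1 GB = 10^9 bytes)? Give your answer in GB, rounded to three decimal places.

Total = 3,373 × 17.8 GiB = 60039.4 GiB
= 60039.4 × 1,073,741,824 bytes = 64,466,814,867,865.6 bytes
1 GB = 1,000,000,000 bytes
64,466,814,867,865.6 / 1,000,000,000 = 64,466.815 GB

64,466.815 GB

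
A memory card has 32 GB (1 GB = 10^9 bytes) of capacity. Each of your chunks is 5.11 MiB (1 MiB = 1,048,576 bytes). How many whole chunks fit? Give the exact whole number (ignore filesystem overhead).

5,972

Capacity: 32 GB = 32,000,000,000 bytes
Per item: 5.11 MiB = 5,358,223.36 bytes
⌊32,000,000,000 / 5,358,223.36⌋ = 5,972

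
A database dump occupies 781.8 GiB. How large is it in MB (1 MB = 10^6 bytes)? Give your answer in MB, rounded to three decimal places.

839,451.358 MB

781.8 GiB × 1,073,741,824 bytes/GiB = 839,451,358,003.2 bytes
1 MB = 10^6 bytes = 1,000,000 bytes
839,451,358,003.2 / 1,000,000 = 839,451.358 MB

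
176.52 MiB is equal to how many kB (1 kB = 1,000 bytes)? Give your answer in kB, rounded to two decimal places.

185,094.64 kB

176.52 MiB × 1,048,576 bytes/MiB = 185,094,635.52 bytes
1 kB = 1,000 bytes
185,094,635.52 / 1,000 = 185,094.64 kB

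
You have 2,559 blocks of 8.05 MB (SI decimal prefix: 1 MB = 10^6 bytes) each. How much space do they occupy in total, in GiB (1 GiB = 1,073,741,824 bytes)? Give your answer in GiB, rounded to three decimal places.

Total = 2,559 × 8.05 MB = 20599.95 MB
= 20599.95 × 1,000,000 bytes = 20,599,950,000 bytes
1 GiB = 1,073,741,824 bytes
20,599,950,000 / 1,073,741,824 = 19.185 GiB

19.185 GiB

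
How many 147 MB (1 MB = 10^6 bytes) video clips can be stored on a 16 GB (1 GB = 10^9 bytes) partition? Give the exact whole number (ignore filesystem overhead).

108

Capacity: 16 GB = 16,000,000,000 bytes
Per item: 147 MB = 147,000,000 bytes
⌊16,000,000,000 / 147,000,000⌋ = 108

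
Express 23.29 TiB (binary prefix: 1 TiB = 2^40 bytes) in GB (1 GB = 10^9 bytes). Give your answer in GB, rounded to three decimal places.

25,607.626 GB

23.29 TiB = 23.29 × 2^40 bytes = 25,607,625,810,903.04 bytes
1 GB = 10^9 bytes = 1,000,000,000 bytes
25,607,625,810,903.04 / 1,000,000,000 = 25,607.626 GB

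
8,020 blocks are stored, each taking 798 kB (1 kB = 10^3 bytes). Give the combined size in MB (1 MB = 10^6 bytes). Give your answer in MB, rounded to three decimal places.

Total = 8,020 × 798 kB = 6,399,960 kB
= 6,399,960 × 1,000 bytes = 6,399,960,000 bytes
1 MB = 1,000,000 bytes
6,399,960,000 / 1,000,000 = 6,399.960 MB

6,399.960 MB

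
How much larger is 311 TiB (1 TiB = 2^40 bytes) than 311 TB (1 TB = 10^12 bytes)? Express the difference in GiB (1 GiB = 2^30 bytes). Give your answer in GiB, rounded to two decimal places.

28,822.68 GiB

311 TiB = 311 × 1,099,511,627,776 = 341,948,116,238,336 bytes
311 TB = 311 × 1,000,000,000,000 = 311,000,000,000,000 bytes
difference = 30,948,116,238,336 bytes
30,948,116,238,336 / 1,073,741,824 = 28,822.68 GiB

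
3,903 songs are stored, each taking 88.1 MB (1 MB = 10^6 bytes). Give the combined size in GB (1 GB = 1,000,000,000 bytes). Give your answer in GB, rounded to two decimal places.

343.85 GB

Total = 3,903 × 88.1 MB = 343854.3 MB
= 343854.3 × 1,000,000 bytes = 343,854,300,000 bytes
1 GB = 1,000,000,000 bytes
343,854,300,000 / 1,000,000,000 = 343.85 GB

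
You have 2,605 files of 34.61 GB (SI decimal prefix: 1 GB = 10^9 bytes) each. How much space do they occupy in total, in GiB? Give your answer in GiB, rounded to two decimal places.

83,967.16 GiB

Total = 2,605 × 34.61 GB = 90159.05 GB
= 90159.05 × 1,000,000,000 bytes = 90,159,050,000,000 bytes
1 GiB = 1,073,741,824 bytes
90,159,050,000,000 / 1,073,741,824 = 83,967.16 GiB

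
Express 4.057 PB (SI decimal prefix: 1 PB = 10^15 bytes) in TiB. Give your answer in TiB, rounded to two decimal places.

4.057 PB × 1,000,000,000,000,000 bytes/PB = 4,057,000,000,000,000 bytes
1 TiB = 1,099,511,627,776 bytes
4,057,000,000,000,000 / 1,099,511,627,776 = 3,689.82 TiB

3,689.82 TiB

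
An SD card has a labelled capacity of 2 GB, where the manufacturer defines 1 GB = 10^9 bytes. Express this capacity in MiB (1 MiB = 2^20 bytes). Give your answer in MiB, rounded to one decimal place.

2 GB = 2 × 10^9 bytes = 2,000,000,000 bytes
1 MiB = 1,048,576 bytes
2,000,000,000 / 1,048,576 = 1,907.3 MiB

1,907.3 MiB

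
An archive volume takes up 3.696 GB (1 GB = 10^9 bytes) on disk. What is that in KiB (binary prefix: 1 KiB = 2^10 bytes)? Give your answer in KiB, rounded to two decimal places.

3,609,375.00 KiB

3.696 GB = 3.696 × 10^9 bytes = 3,696,000,000 bytes
1 KiB = 1,024 bytes
3,696,000,000 / 1,024 = 3,609,375.00 KiB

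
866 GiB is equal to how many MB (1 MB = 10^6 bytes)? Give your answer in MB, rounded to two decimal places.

929,860.42 MB

866 GiB = 866 × 2^30 bytes = 929,860,419,584 bytes
1 MB = 1,000,000 bytes
929,860,419,584 / 1,000,000 = 929,860.42 MB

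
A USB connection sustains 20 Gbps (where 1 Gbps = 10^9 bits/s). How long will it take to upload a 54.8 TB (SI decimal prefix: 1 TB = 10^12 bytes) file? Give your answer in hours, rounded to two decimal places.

54.8 TB = 54,800,000,000,000 bytes = 438,400,000,000,000 bits
20 Gbps = 20,000,000,000 bits/s
time = 438,400,000,000,000 / 20,000,000,000 = 21,920.0000 s
21,920.0000 s / 3600 = 6.09 hours

6.09 hours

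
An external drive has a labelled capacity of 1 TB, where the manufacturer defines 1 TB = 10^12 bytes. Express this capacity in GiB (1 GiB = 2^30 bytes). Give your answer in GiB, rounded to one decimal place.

931.3 GiB

1 TB = 1 × 10^12 bytes = 1,000,000,000,000 bytes
1 GiB = 1,073,741,824 bytes
1,000,000,000,000 / 1,073,741,824 = 931.3 GiB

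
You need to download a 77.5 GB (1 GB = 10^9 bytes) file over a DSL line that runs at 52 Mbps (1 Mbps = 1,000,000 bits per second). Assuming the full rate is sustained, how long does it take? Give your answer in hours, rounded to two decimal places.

77.5 GB = 77,500,000,000 bytes = 620,000,000,000 bits
52 Mbps = 52,000,000 bits/s
time = 620,000,000,000 / 52,000,000 = 11,923.0769 s
11,923.0769 s / 3600 = 3.31 hours

3.31 hours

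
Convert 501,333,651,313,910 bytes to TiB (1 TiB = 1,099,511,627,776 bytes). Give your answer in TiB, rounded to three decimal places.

455.960 TiB

501,333,651,313,910 bytes given.
1 TiB = 1,099,511,627,776 bytes
501,333,651,313,910 / 1,099,511,627,776 = 455.960 TiB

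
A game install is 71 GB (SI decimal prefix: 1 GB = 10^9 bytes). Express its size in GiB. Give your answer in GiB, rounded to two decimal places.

66.12 GiB

71 GB = 71 × 10^9 bytes = 71,000,000,000 bytes
1 GiB = 2^30 bytes = 1,073,741,824 bytes
71,000,000,000 / 1,073,741,824 = 66.12 GiB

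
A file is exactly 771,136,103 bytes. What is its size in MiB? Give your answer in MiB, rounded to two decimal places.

771,136,103 bytes given.
1 MiB = 1,048,576 bytes
771,136,103 / 1,048,576 = 735.41 MiB

735.41 MiB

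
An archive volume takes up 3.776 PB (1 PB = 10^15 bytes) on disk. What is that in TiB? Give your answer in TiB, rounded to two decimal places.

3.776 PB = 3.776 × 10^15 bytes = 3,776,000,000,000,000 bytes
1 TiB = 2^40 bytes = 1,099,511,627,776 bytes
3,776,000,000,000,000 / 1,099,511,627,776 = 3,434.25 TiB

3,434.25 TiB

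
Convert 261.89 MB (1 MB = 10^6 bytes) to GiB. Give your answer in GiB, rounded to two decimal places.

0.24 GiB

261.89 MB × 1,000,000 bytes/MB = 261,890,000 bytes
1 GiB = 2^30 bytes = 1,073,741,824 bytes
261,890,000 / 1,073,741,824 = 0.24 GiB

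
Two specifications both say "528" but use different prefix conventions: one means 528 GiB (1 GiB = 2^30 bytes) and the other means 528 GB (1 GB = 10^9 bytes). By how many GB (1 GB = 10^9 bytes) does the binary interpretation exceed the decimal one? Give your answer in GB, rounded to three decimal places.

38.936 GB

528 GiB = 528 × 1,073,741,824 = 566,935,683,072 bytes
528 GB = 528 × 1,000,000,000 = 528,000,000,000 bytes
difference = 38,935,683,072 bytes
38,935,683,072 / 1,000,000,000 = 38.936 GB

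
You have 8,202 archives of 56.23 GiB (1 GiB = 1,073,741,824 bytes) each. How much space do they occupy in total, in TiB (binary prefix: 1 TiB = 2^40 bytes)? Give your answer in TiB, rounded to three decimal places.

Total = 8,202 × 56.23 GiB = 461198.46 GiB
= 461198.46 × 1,073,741,824 bytes = 495,208,075,666,391.04 bytes
1 TiB = 1,099,511,627,776 bytes
495,208,075,666,391.04 / 1,099,511,627,776 = 450.389 TiB

450.389 TiB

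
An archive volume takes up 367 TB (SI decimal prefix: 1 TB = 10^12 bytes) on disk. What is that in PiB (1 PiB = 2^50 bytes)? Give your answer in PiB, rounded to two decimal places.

367 TB × 1,000,000,000,000 bytes/TB = 367,000,000,000,000 bytes
1 PiB = 1,125,899,906,842,624 bytes
367,000,000,000,000 / 1,125,899,906,842,624 = 0.33 PiB

0.33 PiB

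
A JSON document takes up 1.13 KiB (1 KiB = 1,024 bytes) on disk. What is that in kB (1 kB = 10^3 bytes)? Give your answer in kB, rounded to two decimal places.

1.13 KiB = 1.13 × 2^10 bytes = 1,157.12 bytes
1 kB = 1,000 bytes
1,157.12 / 1,000 = 1.16 kB

1.16 kB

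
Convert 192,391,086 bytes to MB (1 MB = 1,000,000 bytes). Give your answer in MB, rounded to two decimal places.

192,391,086 bytes given.
1 MB = 10^6 bytes = 1,000,000 bytes
192,391,086 / 1,000,000 = 192.39 MB

192.39 MB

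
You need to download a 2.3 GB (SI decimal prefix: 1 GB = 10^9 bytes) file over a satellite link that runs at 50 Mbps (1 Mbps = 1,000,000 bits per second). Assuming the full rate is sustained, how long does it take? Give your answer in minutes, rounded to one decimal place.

2.3 GB = 2,300,000,000 bytes = 18,400,000,000 bits
50 Mbps = 50,000,000 bits/s
time = 18,400,000,000 / 50,000,000 = 368.00 s
368.00 s / 60 = 6.1 minutes

6.1 minutes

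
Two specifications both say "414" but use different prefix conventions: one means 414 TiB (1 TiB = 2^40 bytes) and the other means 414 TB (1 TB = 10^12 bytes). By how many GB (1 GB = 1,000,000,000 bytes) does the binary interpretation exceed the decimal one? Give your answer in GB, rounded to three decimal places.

41,197.814 GB

414 TiB = 414 × 1,099,511,627,776 = 455,197,813,899,264 bytes
414 TB = 414 × 1,000,000,000,000 = 414,000,000,000,000 bytes
difference = 41,197,813,899,264 bytes
41,197,813,899,264 / 1,000,000,000 = 41,197.814 GB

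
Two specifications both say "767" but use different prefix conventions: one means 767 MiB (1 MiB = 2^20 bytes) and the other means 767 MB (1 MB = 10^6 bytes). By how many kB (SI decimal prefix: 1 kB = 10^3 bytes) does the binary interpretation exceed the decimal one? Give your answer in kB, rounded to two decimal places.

37,257.79 kB

767 MiB = 767 × 1,048,576 = 804,257,792 bytes
767 MB = 767 × 1,000,000 = 767,000,000 bytes
difference = 37,257,792 bytes
37,257,792 / 1,000 = 37,257.79 kB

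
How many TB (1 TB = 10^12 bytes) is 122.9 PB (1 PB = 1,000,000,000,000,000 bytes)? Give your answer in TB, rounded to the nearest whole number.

122,900 TB

122.9 PB × 1,000,000,000,000,000 bytes/PB = 122,900,000,000,000,000 bytes
1 TB = 1,000,000,000,000 bytes
122,900,000,000,000,000 / 1,000,000,000,000 = 122,900 TB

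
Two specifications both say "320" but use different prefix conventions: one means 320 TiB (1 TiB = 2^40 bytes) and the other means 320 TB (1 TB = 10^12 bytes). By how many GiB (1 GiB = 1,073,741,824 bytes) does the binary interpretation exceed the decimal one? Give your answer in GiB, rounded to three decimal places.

320 TiB = 320 × 1,099,511,627,776 = 351,843,720,888,320 bytes
320 TB = 320 × 1,000,000,000,000 = 320,000,000,000,000 bytes
difference = 31,843,720,888,320 bytes
31,843,720,888,320 / 1,073,741,824 = 29,656.776 GiB

29,656.776 GiB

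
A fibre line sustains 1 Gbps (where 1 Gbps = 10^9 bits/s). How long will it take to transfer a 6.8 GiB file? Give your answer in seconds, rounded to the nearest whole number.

6.8 GiB = 7,301,444,403.2 bytes = 58,411,555,225.6 bits
1 Gbps = 1,000,000,000 bits/s
time = 58,411,555,225.6 / 1,000,000,000 = 58 s

58 seconds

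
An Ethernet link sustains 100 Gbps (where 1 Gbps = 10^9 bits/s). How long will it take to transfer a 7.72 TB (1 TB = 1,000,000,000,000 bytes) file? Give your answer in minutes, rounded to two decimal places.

10.29 minutes

7.72 TB = 7,720,000,000,000 bytes = 61,760,000,000,000 bits
100 Gbps = 100,000,000,000 bits/s
time = 61,760,000,000,000 / 100,000,000,000 = 617.600 s
617.600 s / 60 = 10.29 minutes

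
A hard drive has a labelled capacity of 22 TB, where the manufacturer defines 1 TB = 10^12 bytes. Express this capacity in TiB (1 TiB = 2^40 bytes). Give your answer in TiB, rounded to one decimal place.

20.0 TiB

22 TB × 1,000,000,000,000 bytes/TB = 22,000,000,000,000 bytes
1 TiB = 1,099,511,627,776 bytes
22,000,000,000,000 / 1,099,511,627,776 = 20.0 TiB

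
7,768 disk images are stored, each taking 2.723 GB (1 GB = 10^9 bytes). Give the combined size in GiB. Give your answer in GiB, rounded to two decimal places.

19,699.58 GiB

Total = 7,768 × 2.723 GB = 21152.264 GB
= 21152.264 × 1,000,000,000 bytes = 21,152,264,000,000 bytes
1 GiB = 1,073,741,824 bytes
21,152,264,000,000 / 1,073,741,824 = 19,699.58 GiB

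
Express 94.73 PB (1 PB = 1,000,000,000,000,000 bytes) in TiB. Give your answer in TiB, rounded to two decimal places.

94.73 PB = 94.73 × 10^15 bytes = 94,730,000,000,000,000 bytes
1 TiB = 1,099,511,627,776 bytes
94,730,000,000,000,000 / 1,099,511,627,776 = 86,156.43 TiB

86,156.43 TiB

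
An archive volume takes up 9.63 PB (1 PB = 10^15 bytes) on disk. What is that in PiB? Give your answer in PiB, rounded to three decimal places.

8.553 PiB

9.63 PB = 9.63 × 10^15 bytes = 9,630,000,000,000,000 bytes
1 PiB = 1,125,899,906,842,624 bytes
9,630,000,000,000,000 / 1,125,899,906,842,624 = 8.553 PiB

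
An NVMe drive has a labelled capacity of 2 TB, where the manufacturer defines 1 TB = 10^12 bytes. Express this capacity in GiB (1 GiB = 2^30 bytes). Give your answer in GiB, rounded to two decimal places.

2 TB × 1,000,000,000,000 bytes/TB = 2,000,000,000,000 bytes
1 GiB = 1,073,741,824 bytes
2,000,000,000,000 / 1,073,741,824 = 1,862.65 GiB

1,862.65 GiB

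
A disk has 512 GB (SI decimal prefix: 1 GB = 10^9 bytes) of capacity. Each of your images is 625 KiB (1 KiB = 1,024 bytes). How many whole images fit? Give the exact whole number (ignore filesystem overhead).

Capacity: 512 GB = 512,000,000,000 bytes
Per item: 625 KiB = 640,000 bytes
⌊512,000,000,000 / 640,000⌋ = 800,000

800,000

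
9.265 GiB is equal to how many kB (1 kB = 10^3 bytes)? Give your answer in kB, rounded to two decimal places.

9.265 GiB × 1,073,741,824 bytes/GiB = 9,948,217,999.36 bytes
1 kB = 1,000 bytes
9,948,217,999.36 / 1,000 = 9,948,218.00 kB

9,948,218.00 kB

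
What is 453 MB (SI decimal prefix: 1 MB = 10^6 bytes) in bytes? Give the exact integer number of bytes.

453 × 1,000,000 = 453,000,000 bytes

453,000,000 bytes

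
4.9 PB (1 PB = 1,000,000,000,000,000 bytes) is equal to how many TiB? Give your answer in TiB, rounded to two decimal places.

4,456.52 TiB

4.9 PB = 4.9 × 10^15 bytes = 4,900,000,000,000,000 bytes
1 TiB = 2^40 bytes = 1,099,511,627,776 bytes
4,900,000,000,000,000 / 1,099,511,627,776 = 4,456.52 TiB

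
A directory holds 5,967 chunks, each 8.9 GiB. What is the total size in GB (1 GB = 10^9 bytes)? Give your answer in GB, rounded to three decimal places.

57,022.455 GB

Total = 5,967 × 8.9 GiB = 53106.3 GiB
= 53106.3 × 1,073,741,824 bytes = 57,022,455,427,891.2 bytes
1 GB = 1,000,000,000 bytes
57,022,455,427,891.2 / 1,000,000,000 = 57,022.455 GB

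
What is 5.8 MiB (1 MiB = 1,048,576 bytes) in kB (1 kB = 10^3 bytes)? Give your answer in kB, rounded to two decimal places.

5.8 MiB = 5.8 × 2^20 bytes = 6,081,740.8 bytes
1 kB = 1,000 bytes
6,081,740.8 / 1,000 = 6,081.74 kB

6,081.74 kB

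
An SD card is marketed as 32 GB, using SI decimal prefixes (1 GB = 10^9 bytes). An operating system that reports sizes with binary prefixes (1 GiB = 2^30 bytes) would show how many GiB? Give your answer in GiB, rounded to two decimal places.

32 GB = 32 × 10^9 bytes = 32,000,000,000 bytes
1 GiB = 2^30 bytes = 1,073,741,824 bytes
32,000,000,000 / 1,073,741,824 = 29.80 GiB

29.80 GiB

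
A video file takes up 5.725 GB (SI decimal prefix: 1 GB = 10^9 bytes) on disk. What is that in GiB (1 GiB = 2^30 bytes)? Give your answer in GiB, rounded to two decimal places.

5.33 GiB

5.725 GB = 5.725 × 10^9 bytes = 5,725,000,000 bytes
1 GiB = 1,073,741,824 bytes
5,725,000,000 / 1,073,741,824 = 5.33 GiB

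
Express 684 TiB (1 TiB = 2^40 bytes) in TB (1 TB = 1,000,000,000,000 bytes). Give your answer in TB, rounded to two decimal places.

752.07 TB

684 TiB = 684 × 2^40 bytes = 752,065,953,398,784 bytes
1 TB = 1,000,000,000,000 bytes
752,065,953,398,784 / 1,000,000,000,000 = 752.07 TB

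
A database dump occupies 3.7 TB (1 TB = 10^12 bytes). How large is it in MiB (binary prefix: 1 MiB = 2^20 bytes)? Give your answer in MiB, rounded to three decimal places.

3.7 TB = 3.7 × 10^12 bytes = 3,700,000,000,000 bytes
1 MiB = 1,048,576 bytes
3,700,000,000,000 / 1,048,576 = 3,528,594.971 MiB

3,528,594.971 MiB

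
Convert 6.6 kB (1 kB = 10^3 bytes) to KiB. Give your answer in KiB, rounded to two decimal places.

6.6 kB × 1,000 bytes/kB = 6,600 bytes
1 KiB = 1,024 bytes
6,600 / 1,024 = 6.45 KiB

6.45 KiB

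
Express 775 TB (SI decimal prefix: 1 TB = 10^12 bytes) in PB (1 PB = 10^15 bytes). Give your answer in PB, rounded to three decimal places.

0.775 PB

775 TB × 1,000,000,000,000 bytes/TB = 775,000,000,000,000 bytes
1 PB = 10^15 bytes = 1,000,000,000,000,000 bytes
775,000,000,000,000 / 1,000,000,000,000,000 = 0.775 PB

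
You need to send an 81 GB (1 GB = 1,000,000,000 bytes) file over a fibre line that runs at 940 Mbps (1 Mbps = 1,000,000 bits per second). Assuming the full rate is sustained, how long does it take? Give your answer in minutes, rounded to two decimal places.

11.49 minutes

81 GB = 81,000,000,000 bytes = 648,000,000,000 bits
940 Mbps = 940,000,000 bits/s
time = 648,000,000,000 / 940,000,000 = 689.362 s
689.362 s / 60 = 11.49 minutes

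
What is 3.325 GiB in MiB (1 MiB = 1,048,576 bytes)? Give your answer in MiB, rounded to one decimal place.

3,404.8 MiB

3.325 GiB × 1,073,741,824 bytes/GiB = 3,570,191,564.8 bytes
1 MiB = 1,048,576 bytes
3,570,191,564.8 / 1,048,576 = 3,404.8 MiB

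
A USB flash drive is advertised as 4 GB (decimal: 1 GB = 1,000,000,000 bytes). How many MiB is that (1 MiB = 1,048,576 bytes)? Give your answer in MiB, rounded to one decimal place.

4 GB × 1,000,000,000 bytes/GB = 4,000,000,000 bytes
1 MiB = 2^20 bytes = 1,048,576 bytes
4,000,000,000 / 1,048,576 = 3,814.7 MiB

3,814.7 MiB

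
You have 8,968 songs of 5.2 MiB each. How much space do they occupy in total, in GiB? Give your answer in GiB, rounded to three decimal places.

45.541 GiB

Total = 8,968 × 5.2 MiB = 46633.6 MiB
= 46633.6 × 1,048,576 bytes = 48,898,873,753.6 bytes
1 GiB = 1,073,741,824 bytes
48,898,873,753.6 / 1,073,741,824 = 45.541 GiB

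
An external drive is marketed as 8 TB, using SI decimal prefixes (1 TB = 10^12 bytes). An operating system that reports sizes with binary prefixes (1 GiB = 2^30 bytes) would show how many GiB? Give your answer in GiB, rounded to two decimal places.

8 TB = 8 × 10^12 bytes = 8,000,000,000,000 bytes
1 GiB = 2^30 bytes = 1,073,741,824 bytes
8,000,000,000,000 / 1,073,741,824 = 7,450.58 GiB

7,450.58 GiB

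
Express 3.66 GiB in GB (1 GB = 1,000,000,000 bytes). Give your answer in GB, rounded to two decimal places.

3.93 GB

3.66 GiB = 3.66 × 2^30 bytes = 3,929,895,075.84 bytes
1 GB = 10^9 bytes = 1,000,000,000 bytes
3,929,895,075.84 / 1,000,000,000 = 3.93 GB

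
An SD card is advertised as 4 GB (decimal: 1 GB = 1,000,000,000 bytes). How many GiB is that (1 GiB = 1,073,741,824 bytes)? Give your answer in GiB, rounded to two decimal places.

3.73 GiB

4 GB = 4 × 10^9 bytes = 4,000,000,000 bytes
1 GiB = 1,073,741,824 bytes
4,000,000,000 / 1,073,741,824 = 3.73 GiB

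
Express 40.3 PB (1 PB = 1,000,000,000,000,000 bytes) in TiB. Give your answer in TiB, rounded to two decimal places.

40.3 PB = 40.3 × 10^15 bytes = 40,300,000,000,000,000 bytes
1 TiB = 1,099,511,627,776 bytes
40,300,000,000,000,000 / 1,099,511,627,776 = 36,652.64 TiB

36,652.64 TiB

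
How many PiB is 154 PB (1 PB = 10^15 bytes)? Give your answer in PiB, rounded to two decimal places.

136.78 PiB

154 PB = 154 × 10^15 bytes = 154,000,000,000,000,000 bytes
1 PiB = 2^50 bytes = 1,125,899,906,842,624 bytes
154,000,000,000,000,000 / 1,125,899,906,842,624 = 136.78 PiB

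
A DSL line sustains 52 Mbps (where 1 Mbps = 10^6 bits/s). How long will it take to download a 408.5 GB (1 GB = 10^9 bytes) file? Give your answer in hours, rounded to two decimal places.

408.5 GB = 408,500,000,000 bytes = 3,268,000,000,000 bits
52 Mbps = 52,000,000 bits/s
time = 3,268,000,000,000 / 52,000,000 = 62,846.1538 s
62,846.1538 s / 3600 = 17.46 hours

17.46 hours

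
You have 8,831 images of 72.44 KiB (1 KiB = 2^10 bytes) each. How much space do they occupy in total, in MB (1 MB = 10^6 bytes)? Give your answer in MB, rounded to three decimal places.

655.071 MB

Total = 8,831 × 72.44 KiB = 639717.64 KiB
= 639717.64 × 1,024 bytes = 655,070,863.36 bytes
1 MB = 1,000,000 bytes
655,070,863.36 / 1,000,000 = 655.071 MB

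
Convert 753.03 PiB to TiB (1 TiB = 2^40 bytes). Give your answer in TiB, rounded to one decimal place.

771,102.7 TiB

753.03 PiB × 1,125,899,906,842,624 bytes/PiB = 847,836,406,849,701,150.72 bytes
1 TiB = 2^40 bytes = 1,099,511,627,776 bytes
847,836,406,849,701,150.72 / 1,099,511,627,776 = 771,102.7 TiB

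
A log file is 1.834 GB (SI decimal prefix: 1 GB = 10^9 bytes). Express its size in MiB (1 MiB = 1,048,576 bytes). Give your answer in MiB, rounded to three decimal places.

1.834 GB × 1,000,000,000 bytes/GB = 1,834,000,000 bytes
1 MiB = 1,048,576 bytes
1,834,000,000 / 1,048,576 = 1,749.039 MiB

1,749.039 MiB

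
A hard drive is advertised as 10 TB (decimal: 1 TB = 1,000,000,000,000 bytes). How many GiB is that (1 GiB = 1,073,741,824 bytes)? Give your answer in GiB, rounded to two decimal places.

9,313.23 GiB

10 TB × 1,000,000,000,000 bytes/TB = 10,000,000,000,000 bytes
1 GiB = 1,073,741,824 bytes
10,000,000,000,000 / 1,073,741,824 = 9,313.23 GiB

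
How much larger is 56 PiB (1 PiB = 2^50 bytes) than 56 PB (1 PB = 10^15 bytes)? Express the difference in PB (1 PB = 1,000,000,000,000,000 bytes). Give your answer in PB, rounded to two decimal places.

7.05 PB

56 PiB = 56 × 1,125,899,906,842,624 = 63,050,394,783,186,944 bytes
56 PB = 56 × 1,000,000,000,000,000 = 56,000,000,000,000,000 bytes
difference = 7,050,394,783,186,944 bytes
7,050,394,783,186,944 / 1,000,000,000,000,000 = 7.05 PB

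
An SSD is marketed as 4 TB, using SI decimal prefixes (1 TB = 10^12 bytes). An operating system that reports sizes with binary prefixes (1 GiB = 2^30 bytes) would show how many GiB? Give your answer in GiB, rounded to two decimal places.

4 TB × 1,000,000,000,000 bytes/TB = 4,000,000,000,000 bytes
1 GiB = 2^30 bytes = 1,073,741,824 bytes
4,000,000,000,000 / 1,073,741,824 = 3,725.29 GiB

3,725.29 GiB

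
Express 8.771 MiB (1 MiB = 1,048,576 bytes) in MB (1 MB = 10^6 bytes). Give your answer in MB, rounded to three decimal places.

8.771 MiB = 8.771 × 2^20 bytes = 9,197,060.096 bytes
1 MB = 10^6 bytes = 1,000,000 bytes
9,197,060.096 / 1,000,000 = 9.197 MB

9.197 MB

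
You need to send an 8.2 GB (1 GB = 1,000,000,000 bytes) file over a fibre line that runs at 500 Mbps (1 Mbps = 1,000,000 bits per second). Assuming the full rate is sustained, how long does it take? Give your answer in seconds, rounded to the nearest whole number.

131 seconds

8.2 GB = 8,200,000,000 bytes = 65,600,000,000 bits
500 Mbps = 500,000,000 bits/s
time = 65,600,000,000 / 500,000,000 = 131 s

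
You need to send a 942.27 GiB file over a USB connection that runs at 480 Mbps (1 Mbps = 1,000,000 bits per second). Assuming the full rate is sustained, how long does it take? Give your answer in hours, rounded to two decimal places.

942.27 GiB = 1,011,754,708,500.48 bytes = 8,094,037,668,003.84 bits
480 Mbps = 480,000,000 bits/s
time = 8,094,037,668,003.84 / 480,000,000 = 16,862.5785 s
16,862.5785 s / 3600 = 4.68 hours

4.68 hours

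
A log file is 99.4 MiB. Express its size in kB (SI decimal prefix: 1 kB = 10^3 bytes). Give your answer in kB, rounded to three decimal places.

99.4 MiB × 1,048,576 bytes/MiB = 104,228,454.4 bytes
1 kB = 1,000 bytes
104,228,454.4 / 1,000 = 104,228.454 kB

104,228.454 kB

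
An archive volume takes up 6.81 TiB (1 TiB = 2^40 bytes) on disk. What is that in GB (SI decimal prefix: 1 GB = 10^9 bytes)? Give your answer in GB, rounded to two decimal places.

7,487.67 GB

6.81 TiB = 6.81 × 2^40 bytes = 7,487,674,185,154.56 bytes
1 GB = 1,000,000,000 bytes
7,487,674,185,154.56 / 1,000,000,000 = 7,487.67 GB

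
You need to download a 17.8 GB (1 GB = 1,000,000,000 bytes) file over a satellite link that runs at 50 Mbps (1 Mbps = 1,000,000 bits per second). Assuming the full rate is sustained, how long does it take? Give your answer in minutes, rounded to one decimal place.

47.5 minutes

17.8 GB = 17,800,000,000 bytes = 142,400,000,000 bits
50 Mbps = 50,000,000 bits/s
time = 142,400,000,000 / 50,000,000 = 2,848.00 s
2,848.00 s / 60 = 47.5 minutes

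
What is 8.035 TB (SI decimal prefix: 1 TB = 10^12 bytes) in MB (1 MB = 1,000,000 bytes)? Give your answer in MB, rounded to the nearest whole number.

8,035,000 MB

8.035 TB = 8.035 × 10^12 bytes = 8,035,000,000,000 bytes
1 MB = 10^6 bytes = 1,000,000 bytes
8,035,000,000,000 / 1,000,000 = 8,035,000 MB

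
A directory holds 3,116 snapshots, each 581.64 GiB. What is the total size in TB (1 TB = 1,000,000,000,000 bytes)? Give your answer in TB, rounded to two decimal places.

Total = 3,116 × 581.64 GiB = 1812390.24 GiB
= 1812390.24 × 1,073,741,824 bytes = 1,946,039,202,097,397.76 bytes
1 TB = 1,000,000,000,000 bytes
1,946,039,202,097,397.76 / 1,000,000,000,000 = 1,946.04 TB

1,946.04 TB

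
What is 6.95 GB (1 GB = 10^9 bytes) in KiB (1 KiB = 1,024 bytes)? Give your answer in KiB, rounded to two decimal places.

6.95 GB × 1,000,000,000 bytes/GB = 6,950,000,000 bytes
1 KiB = 2^10 bytes = 1,024 bytes
6,950,000,000 / 1,024 = 6,787,109.38 KiB

6,787,109.38 KiB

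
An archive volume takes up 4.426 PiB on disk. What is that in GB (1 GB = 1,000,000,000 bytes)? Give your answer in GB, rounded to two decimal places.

4.426 PiB = 4.426 × 2^50 bytes = 4,983,232,987,685,453.824 bytes
1 GB = 10^9 bytes = 1,000,000,000 bytes
4,983,232,987,685,453.824 / 1,000,000,000 = 4,983,232.99 GB

4,983,232.99 GB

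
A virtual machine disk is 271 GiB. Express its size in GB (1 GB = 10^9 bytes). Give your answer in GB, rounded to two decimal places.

271 GiB = 271 × 2^30 bytes = 290,984,034,304 bytes
1 GB = 1,000,000,000 bytes
290,984,034,304 / 1,000,000,000 = 290.98 GB

290.98 GB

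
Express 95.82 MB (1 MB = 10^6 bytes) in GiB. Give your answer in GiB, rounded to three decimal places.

0.089 GiB

95.82 MB = 95.82 × 10^6 bytes = 95,820,000 bytes
1 GiB = 2^30 bytes = 1,073,741,824 bytes
95,820,000 / 1,073,741,824 = 0.089 GiB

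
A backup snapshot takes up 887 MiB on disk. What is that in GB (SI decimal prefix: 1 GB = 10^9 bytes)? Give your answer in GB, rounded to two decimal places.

887 MiB = 887 × 2^20 bytes = 930,086,912 bytes
1 GB = 1,000,000,000 bytes
930,086,912 / 1,000,000,000 = 0.93 GB

0.93 GB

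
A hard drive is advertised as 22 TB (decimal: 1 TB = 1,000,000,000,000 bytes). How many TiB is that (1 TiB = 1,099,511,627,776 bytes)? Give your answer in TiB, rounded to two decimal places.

22 TB = 22 × 10^12 bytes = 22,000,000,000,000 bytes
1 TiB = 1,099,511,627,776 bytes
22,000,000,000,000 / 1,099,511,627,776 = 20.01 TiB

20.01 TiB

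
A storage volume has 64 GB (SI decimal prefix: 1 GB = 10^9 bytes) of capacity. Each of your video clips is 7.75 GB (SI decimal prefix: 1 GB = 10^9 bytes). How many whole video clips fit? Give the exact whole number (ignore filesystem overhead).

8

Capacity: 64 GB = 64,000,000,000 bytes
Per item: 7.75 GB = 7,750,000,000 bytes
⌊64,000,000,000 / 7,750,000,000⌋ = 8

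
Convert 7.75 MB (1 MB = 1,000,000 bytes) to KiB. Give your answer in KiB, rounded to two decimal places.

7,568.36 KiB

7.75 MB × 1,000,000 bytes/MB = 7,750,000 bytes
1 KiB = 2^10 bytes = 1,024 bytes
7,750,000 / 1,024 = 7,568.36 KiB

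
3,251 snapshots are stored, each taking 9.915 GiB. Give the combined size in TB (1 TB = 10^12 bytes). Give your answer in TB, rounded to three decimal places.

34.611 TB

Total = 3,251 × 9.915 GiB = 32233.665 GiB
= 32233.665 × 1,073,741,824 bytes = 34,610,634,251,304.96 bytes
1 TB = 1,000,000,000,000 bytes
34,610,634,251,304.96 / 1,000,000,000,000 = 34.611 TB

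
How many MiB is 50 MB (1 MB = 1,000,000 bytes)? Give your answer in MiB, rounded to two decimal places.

50 MB × 1,000,000 bytes/MB = 50,000,000 bytes
1 MiB = 2^20 bytes = 1,048,576 bytes
50,000,000 / 1,048,576 = 47.68 MiB

47.68 MiB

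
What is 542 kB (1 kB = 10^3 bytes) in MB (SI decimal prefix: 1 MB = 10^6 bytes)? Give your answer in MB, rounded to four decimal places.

0.5420 MB

542 kB = 542 × 10^3 bytes = 542,000 bytes
1 MB = 10^6 bytes = 1,000,000 bytes
542,000 / 1,000,000 = 0.5420 MB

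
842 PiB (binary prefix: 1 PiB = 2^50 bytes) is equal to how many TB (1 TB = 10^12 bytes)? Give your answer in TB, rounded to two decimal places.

842 PiB = 842 × 2^50 bytes = 948,007,721,561,489,408 bytes
1 TB = 1,000,000,000,000 bytes
948,007,721,561,489,408 / 1,000,000,000,000 = 948,007.72 TB

948,007.72 TB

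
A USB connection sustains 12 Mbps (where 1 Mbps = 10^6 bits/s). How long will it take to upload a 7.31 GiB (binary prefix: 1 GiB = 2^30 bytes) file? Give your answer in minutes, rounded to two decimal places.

87.21 minutes

7.31 GiB = 7,849,052,733.44 bytes = 62,792,421,867.52 bits
12 Mbps = 12,000,000 bits/s
time = 62,792,421,867.52 / 12,000,000 = 5,232.702 s
5,232.702 s / 60 = 87.21 minutes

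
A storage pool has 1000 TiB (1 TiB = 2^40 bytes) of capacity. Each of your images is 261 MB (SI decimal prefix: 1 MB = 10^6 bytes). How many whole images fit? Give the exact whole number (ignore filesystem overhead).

Capacity: 1000 TiB = 1,099,511,627,776,000 bytes
Per item: 261 MB = 261,000,000 bytes
⌊1,099,511,627,776,000 / 261,000,000⌋ = 4,212,688

4,212,688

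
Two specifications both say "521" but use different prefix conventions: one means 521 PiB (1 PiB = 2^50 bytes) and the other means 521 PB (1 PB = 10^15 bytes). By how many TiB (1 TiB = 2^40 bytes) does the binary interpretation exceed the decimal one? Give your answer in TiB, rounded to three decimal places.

59,657.260 TiB

521 PiB = 521 × 1,125,899,906,842,624 = 586,593,851,465,007,104 bytes
521 PB = 521 × 1,000,000,000,000,000 = 521,000,000,000,000,000 bytes
difference = 65,593,851,465,007,104 bytes
65,593,851,465,007,104 / 1,099,511,627,776 = 59,657.260 TiB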